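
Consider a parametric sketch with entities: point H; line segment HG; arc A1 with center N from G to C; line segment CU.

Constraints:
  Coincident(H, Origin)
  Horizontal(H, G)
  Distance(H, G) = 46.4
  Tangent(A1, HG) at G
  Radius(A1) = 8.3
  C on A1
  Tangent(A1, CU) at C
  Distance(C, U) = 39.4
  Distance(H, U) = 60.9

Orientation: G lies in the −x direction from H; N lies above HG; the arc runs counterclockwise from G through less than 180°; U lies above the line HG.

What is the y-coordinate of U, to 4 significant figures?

47.66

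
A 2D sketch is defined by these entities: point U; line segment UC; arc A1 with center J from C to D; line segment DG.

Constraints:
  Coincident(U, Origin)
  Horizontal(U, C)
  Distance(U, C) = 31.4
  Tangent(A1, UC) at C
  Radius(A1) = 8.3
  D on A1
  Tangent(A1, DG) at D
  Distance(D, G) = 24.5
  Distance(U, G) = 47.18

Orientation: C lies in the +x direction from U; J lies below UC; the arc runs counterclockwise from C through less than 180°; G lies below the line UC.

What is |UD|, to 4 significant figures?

26.23

U is at the origin; U and C share the same y with |UC| = 31.4 and C on the +x side, so C = (31.40, 0.000). Since A1 is tangent to UC there, JC ⟂ UC, so J = C + (0, -8.3) = (31.40, -8.300). Since JD ⟂ DG (tangency), |JG| = √(8.3² + 24.5²) = 25.87 regardless of where D sits on A1. So G lies on both circle(U, 47.18) and circle(J, 25.87); the below-UC intersection is G = (32.56, -34.14). D is the foot of the tangent from G: D = (23.67, -11.31).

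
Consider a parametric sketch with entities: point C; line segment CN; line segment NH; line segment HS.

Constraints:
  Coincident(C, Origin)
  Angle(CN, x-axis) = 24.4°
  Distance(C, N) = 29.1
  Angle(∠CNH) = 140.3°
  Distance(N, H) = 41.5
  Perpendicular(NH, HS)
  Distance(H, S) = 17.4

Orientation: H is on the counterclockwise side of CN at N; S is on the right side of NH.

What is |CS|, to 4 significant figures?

73.33

∠CNH = 140.3°, so NH runs at 24.4° + (180° − 140.3°) = 64.10° from the x-axis; with |NH| = 41.5, H = N + 41.5·(cos 64.10°, sin 64.10°) = (44.63, 49.35). NH is perpendicular to HS; with |HS| = 17.4 on the right of NH, S = H + 17.4·(0.8996, -0.4368) = (60.28, 41.75). Then |CS| = |S − C| = 73.33.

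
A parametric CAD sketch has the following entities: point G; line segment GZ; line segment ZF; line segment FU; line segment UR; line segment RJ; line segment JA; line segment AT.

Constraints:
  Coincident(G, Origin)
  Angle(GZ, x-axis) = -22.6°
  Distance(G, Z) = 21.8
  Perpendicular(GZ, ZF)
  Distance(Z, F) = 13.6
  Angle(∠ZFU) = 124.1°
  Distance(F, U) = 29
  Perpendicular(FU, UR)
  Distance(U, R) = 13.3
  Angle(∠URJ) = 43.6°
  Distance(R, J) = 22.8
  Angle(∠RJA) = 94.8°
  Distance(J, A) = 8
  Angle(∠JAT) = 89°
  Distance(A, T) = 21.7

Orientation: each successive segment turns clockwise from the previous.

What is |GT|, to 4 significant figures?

30.10

G is at the origin; GZ runs at -22.6° with length 21.8, so Z = (20.13, -8.378). GZ ⟂ ZF, so ZF runs at -112.6°; with |ZF| = 13.6, F = (14.90, -20.93). ∠ZFU = 124.1° gives FU at -168.5° from the x-axis; with |FU| = 29.0, U = (-13.52, -26.71). FU ⟂ UR, so UR runs at 101.5°; with |UR| = 13.3, R = (-16.17, -13.68). ∠URJ = 43.6° gives RJ at -34.90° from the x-axis; with |RJ| = 22.8, J = (2.530, -26.73). ∠RJA = 94.8° gives JA at -120.1° from the x-axis; with |JA| = 8.0, A = (-1.482, -33.65). ∠JAT = 89.0° gives AT at 148.9° from the x-axis; with |AT| = 21.7, T = (-20.06, -22.44). Then |GT| = |T − G| = 30.10.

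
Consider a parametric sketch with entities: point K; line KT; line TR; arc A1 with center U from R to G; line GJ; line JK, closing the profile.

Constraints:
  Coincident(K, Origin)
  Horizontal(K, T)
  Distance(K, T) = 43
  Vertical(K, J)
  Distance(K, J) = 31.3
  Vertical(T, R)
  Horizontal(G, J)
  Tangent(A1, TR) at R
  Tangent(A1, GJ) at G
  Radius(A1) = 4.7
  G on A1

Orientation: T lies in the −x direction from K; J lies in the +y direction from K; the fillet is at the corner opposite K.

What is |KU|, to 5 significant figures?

46.631

K is at the origin; K and T share the same y with |KT| = 43.0 and T on the −x side, so T = (-43.000, 0.0000). K and J share the same x with |KJ| = 31.3 and J on the +y side, so J = (0.0000, 31.300). The virtual corner opposite K is at (-43.000, 31.300). The tangent condition forces UR to be normal to TR and tangency of A1 to GJ means the radius UG is perpendicular to GJ, with radius 4.7, so the center U sits 4.7 in from both sides at U = (-38.300, 26.600). Then |KU| = |U − K| = 46.631.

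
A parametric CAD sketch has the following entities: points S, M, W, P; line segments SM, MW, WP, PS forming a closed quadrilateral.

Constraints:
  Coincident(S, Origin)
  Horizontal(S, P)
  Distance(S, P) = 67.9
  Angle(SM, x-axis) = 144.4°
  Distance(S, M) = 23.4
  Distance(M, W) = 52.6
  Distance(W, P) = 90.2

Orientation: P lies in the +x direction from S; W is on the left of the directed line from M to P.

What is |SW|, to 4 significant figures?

61.80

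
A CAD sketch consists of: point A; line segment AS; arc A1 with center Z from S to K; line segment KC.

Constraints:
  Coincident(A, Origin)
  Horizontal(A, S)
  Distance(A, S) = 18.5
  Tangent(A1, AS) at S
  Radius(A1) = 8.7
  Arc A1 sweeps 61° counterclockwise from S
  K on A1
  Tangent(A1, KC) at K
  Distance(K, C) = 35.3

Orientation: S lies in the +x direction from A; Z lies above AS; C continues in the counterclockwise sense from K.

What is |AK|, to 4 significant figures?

26.49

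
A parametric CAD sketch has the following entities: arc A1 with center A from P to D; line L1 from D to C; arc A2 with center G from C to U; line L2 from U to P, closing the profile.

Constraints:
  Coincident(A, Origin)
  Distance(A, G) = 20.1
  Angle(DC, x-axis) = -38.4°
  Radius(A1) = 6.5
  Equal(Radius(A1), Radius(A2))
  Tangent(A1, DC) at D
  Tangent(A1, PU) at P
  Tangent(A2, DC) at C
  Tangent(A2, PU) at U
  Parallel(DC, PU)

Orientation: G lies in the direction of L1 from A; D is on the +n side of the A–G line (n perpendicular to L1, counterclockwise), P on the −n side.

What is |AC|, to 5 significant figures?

21.125

Tangency of A1 to both parallel lines with radius 6.5 puts D and P at A ± 6.5·n: D = (4.0375, 5.0940), P = (-4.0375, -5.0940). Equal radii place C and U the same way about G: C = G + 6.5·n = (19.790, -7.3911), U = G − 6.5·n = (11.715, -17.579). Then |AC| = |C − A| = 21.125.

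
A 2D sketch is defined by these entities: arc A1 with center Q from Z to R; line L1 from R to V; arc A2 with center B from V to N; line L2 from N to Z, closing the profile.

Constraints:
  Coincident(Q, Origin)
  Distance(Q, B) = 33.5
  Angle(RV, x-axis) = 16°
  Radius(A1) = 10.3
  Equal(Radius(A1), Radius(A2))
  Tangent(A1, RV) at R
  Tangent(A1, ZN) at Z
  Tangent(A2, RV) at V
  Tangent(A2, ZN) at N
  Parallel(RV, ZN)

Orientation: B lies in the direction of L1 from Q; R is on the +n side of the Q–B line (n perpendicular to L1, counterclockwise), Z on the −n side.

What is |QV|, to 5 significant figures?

35.048

The slot axis is L1's direction at 16.0°, so u = (cos 16.0°, sin 16.0°) = (0.96126, 0.27564) and n = (−sin 16.0°, cos 16.0°) = (-0.27564, 0.96126). Q is at the origin and B lies 33.5 along u from Q, so B = 33.5·u = (32.202, 9.2339). Tangency of A1 to both parallel lines with radius 10.3 puts R and Z at Q ± 10.3·n: R = (-2.8391, 9.9010), Z = (2.8391, -9.9010). Equal radii place V and N the same way about B: V = B + 10.3·n = (29.363, 19.135), N = B − 10.3·n = (35.041, -0.66714). Then |QV| = |V − Q| = 35.048.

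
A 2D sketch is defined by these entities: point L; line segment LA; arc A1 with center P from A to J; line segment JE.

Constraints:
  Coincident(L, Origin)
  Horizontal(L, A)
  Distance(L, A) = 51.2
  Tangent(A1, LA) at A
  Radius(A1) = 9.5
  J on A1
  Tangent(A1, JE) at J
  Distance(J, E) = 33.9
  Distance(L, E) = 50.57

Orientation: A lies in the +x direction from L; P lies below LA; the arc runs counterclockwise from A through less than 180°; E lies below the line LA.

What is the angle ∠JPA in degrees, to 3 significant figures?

72.8°

L is at the origin; LA is horizontal with |LA| = 51.2 and A on the +x side, so A = (51.2, 0.00). A1 meets LA tangentially, so PA is at right angles to LA, so P = A + (0, -9.5) = (51.2, -9.50). Since PJ ⟂ JE (tangency), |PE| = √(9.5² + 33.9²) = 35.2 regardless of where J sits on A1. So E lies on both circle(L, 50.57) and circle(P, 35.2); the below-LA intersection is E = (32.1, -39.1). J is the foot of the tangent from E: J = (42.1, -6.69).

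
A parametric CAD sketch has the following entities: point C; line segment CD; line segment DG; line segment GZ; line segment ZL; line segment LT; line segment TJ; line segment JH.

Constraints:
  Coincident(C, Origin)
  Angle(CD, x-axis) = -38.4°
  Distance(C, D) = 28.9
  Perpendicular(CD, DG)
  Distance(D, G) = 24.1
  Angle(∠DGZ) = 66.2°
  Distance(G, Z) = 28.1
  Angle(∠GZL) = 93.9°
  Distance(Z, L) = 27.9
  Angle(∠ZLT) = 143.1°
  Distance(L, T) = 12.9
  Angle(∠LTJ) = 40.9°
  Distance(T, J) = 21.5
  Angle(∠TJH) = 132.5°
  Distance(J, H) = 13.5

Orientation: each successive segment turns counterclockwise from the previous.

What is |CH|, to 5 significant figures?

8.2895

C is at the origin; CD runs at -38.4° with length 28.9, so D = (22.649, -17.951). CD ⟂ DG, so DG runs at 51.600°; with |DG| = 24.1, G = (37.618, 0.93584). ∠DGZ = 66.2° gives GZ at 165.40° from the x-axis; with |GZ| = 28.1, Z = (10.426, 8.0190). ∠GZL = 93.9° gives ZL at -108.50° from the x-axis; with |ZL| = 27.9, L = (1.5730, -18.439). ∠ZLT = 143.1° gives LT at -71.600° from the x-axis; with |LT| = 12.9, T = (5.6448, -30.680). ∠LTJ = 40.9° gives TJ at 67.500° from the x-axis; with |TJ| = 21.5, J = (13.873, -10.816). ∠TJH = 132.5° gives JH at 115.00° from the x-axis; with |JH| = 13.5, H = (8.1672, 1.4188). Then |CH| = |H − C| = 8.2895.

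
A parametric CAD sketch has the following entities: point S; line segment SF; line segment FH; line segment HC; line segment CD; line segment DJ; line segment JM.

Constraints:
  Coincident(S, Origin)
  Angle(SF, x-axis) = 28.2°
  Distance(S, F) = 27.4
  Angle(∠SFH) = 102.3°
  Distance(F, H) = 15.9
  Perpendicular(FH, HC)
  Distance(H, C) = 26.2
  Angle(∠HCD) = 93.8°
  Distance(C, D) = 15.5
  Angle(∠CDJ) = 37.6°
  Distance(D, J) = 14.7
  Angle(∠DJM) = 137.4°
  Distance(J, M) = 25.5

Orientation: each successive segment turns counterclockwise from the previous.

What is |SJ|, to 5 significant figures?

19.623

S is at the origin; SF runs at 28.2° with length 27.4, so F = (24.148, 12.948). ∠SFH = 102.3° gives FH at 105.90° from the x-axis; with |FH| = 15.9, H = (19.792, 28.240). The perpendicularity gives HC at right angles to FH, so HC runs at -164.10°; with |HC| = 26.2, C = (-5.4059, 21.062). ∠HCD = 93.8° gives CD at -77.900° from the x-axis; with |CD| = 15.5, D = (-2.1568, 5.9062). ∠CDJ = 37.6° gives DJ at 64.500° from the x-axis; with |DJ| = 14.7, J = (4.1717, 19.174). Then |SJ| = |J − S| = 19.623.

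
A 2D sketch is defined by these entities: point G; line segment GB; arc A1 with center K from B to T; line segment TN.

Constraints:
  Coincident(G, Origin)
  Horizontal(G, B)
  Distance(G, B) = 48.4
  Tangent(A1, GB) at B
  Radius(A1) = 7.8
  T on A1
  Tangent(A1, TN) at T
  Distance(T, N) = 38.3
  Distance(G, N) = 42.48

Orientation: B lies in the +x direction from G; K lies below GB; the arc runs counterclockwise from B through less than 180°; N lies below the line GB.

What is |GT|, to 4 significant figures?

41.91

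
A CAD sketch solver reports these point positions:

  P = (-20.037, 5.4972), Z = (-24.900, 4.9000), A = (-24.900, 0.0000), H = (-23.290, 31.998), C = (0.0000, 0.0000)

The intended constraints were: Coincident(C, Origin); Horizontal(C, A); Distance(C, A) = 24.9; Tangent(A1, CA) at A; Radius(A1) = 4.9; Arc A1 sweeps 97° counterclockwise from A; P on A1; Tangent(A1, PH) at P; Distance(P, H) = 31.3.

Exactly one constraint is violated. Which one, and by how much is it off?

Distance(P, H) = 31.3 — off by 4.60.

C = (0.00, 0.00) ✓; C.y = 0.00, A.y = 0.00 ✓; |CA| = 24.90 ✓; ∠(ZA, AC) = 90.00° ✓; |ZA| = 4.900 ✓; bearing(Z→P) − bearing(Z→A) = 97.00° ✓; |ZP| = 4.900 ✓; ∠(ZP, PH) = 90.00° ✓; |PH| = 26.70 ✗.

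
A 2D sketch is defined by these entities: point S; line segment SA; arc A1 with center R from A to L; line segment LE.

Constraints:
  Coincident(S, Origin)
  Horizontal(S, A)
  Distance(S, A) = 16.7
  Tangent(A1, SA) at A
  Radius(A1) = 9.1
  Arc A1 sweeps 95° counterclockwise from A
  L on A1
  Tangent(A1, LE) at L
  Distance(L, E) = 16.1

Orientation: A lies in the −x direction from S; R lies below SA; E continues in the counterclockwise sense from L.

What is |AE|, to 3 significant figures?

27.0

S is at the origin; S and A share the same y with |SA| = 16.7 and A on the −x side, so A = (-16.7, 0.00). Since A1 is tangent to SA there, RA ⟂ SA, so R = A + (0, -9.1) = (-16.7, -9.10). On A1, A sits at bearing 90° from R; a 95° counterclockwise sweep puts L at bearing 185°, so L = R + 9.1·(cos 185°, sin 185°) = (-25.8, -9.89). A1 meets LE tangentially, so RL is at right angles to LE, so LE runs along (−sin 185°, cos 185°); with |LE| = 16.1, E = (-24.4, -25.9). Then |AE| = |E − A| = 27.0.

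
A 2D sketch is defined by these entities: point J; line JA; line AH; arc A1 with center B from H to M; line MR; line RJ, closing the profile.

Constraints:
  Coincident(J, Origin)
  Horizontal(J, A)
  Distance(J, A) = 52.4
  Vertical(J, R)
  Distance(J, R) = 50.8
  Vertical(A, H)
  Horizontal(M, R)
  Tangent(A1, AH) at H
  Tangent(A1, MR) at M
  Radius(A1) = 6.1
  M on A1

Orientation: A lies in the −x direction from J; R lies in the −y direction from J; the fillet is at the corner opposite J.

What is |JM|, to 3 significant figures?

68.7

The virtual corner opposite J is at (-52.4, -50.8). The tangent condition forces BH to be normal to AH and since A1 is tangent to MR there, BM ⟂ MR, with radius 6.1, so the center B sits 6.1 in from both sides at B = (-46.3, -44.7). That places the tangent points at H = (-52.4, -44.7) on AH and M = (-46.3, -50.8) on MR. Then |JM| = |M − J| = 68.7.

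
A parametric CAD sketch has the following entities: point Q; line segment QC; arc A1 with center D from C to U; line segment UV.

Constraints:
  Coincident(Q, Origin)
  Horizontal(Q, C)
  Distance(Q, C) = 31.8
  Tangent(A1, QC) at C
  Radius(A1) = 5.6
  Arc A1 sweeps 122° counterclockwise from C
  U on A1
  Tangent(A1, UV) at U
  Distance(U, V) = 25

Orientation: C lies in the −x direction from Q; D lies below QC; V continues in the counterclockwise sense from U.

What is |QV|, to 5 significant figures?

37.804

Q is at the origin; Q and C share the same y with |QC| = 31.8 and C on the −x side, so C = (-31.800, 0.0000). Tangency of A1 to QC means the radius DC is perpendicular to QC, so D = C + (0, -5.6) = (-31.800, -5.6000). On A1, C sits at bearing 90° from D; a 122° counterclockwise sweep puts U at bearing 212°, so U = D + 5.6·(cos 212°, sin 212°) = (-36.549, -8.5675). A1 meets UV tangentially, so DU is at right angles to UV, so UV runs along (−sin 212°, cos 212°); with |UV| = 25.0, V = (-23.301, -29.769). Then |QV| = |V − Q| = 37.804.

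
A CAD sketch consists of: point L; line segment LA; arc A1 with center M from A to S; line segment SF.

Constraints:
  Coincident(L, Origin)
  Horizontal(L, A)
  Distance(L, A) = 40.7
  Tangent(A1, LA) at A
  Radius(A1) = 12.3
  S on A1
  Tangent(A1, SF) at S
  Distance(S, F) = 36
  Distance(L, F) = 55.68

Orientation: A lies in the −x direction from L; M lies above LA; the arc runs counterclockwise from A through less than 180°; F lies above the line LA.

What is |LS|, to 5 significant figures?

30.891

Checks: |MS| = 12.30 ✓; ∠(MS, SF) = 90.00° ✓; |SF| = 36.00 ✓; |LF| = 55.68 ✓.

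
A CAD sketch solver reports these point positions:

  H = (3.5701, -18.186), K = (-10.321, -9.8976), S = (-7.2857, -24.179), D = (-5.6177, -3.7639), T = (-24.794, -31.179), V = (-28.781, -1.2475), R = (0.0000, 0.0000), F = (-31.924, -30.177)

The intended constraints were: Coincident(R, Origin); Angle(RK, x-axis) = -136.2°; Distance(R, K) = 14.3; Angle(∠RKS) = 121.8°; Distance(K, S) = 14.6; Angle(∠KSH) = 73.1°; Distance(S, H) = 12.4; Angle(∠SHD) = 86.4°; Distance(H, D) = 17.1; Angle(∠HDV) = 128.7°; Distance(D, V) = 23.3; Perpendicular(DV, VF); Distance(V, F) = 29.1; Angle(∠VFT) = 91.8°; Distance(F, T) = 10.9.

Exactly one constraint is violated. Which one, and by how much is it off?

Distance(F, T) = 10.9 — off by 3.70.

R = (0.00, 0.00) ✓; RK at -136.2° ✓; |RK| = 14.30 ✓; ∠RKS = 121.8° ✓; |KS| = 14.60 ✓; ∠KSH = 73.10° ✓; |SH| = 12.40 ✓; ∠SHD = 86.40° ✓; |HD| = 17.10 ✓; ∠HDV = 128.7° ✓; |DV| = 23.30 ✓; ∠(DV, VF) = 90.00° ✓; |VF| = 29.10 ✓; ∠VFT = 91.80° ✓; |FT| = 7.200 ✗.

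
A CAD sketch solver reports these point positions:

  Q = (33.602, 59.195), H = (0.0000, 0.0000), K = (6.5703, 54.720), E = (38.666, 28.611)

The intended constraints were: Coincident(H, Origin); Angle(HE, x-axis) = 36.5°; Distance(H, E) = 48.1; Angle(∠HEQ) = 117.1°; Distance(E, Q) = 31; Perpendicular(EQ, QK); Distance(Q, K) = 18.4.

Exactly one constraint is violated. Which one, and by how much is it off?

Distance(Q, K) = 18.4 — off by 9.00.

H = (0.00, 0.00) ✓; HE at 36.50° ✓; |HE| = 48.10 ✓; ∠HEQ = 117.1° ✓; |EQ| = 31.00 ✓; ∠(EQ, QK) = 90.00° ✓; |QK| = 27.40 ✗.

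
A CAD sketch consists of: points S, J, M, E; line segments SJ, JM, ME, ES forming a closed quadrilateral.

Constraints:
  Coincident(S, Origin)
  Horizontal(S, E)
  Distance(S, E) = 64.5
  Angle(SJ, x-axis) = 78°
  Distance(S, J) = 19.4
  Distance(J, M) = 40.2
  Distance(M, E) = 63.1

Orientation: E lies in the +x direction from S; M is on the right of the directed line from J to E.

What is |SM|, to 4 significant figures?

21.81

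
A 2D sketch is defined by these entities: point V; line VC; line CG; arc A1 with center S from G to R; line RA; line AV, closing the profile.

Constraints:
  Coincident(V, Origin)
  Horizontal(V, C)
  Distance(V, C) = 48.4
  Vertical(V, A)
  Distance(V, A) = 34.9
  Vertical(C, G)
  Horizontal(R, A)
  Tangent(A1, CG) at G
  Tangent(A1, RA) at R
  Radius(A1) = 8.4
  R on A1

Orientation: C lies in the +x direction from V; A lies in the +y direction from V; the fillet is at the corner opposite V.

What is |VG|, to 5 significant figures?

55.180

V is at the origin; VC is horizontal with |VC| = 48.4 and C on the +x side, so C = (48.400, 0.0000). V and A share the same x with |VA| = 34.9 and A on the +y side, so A = (0.0000, 34.900). The virtual corner opposite V is at (48.400, 34.900). A1 meets CG tangentially, so SG is at right angles to CG and tangency of A1 to RA means the radius SR is perpendicular to RA, with radius 8.4, so the center S sits 8.4 in from both sides at S = (40.000, 26.500). That places the tangent points at G = (48.400, 26.500) on CG and R = (40.000, 34.900) on RA. Then |VG| = |G − V| = 55.180.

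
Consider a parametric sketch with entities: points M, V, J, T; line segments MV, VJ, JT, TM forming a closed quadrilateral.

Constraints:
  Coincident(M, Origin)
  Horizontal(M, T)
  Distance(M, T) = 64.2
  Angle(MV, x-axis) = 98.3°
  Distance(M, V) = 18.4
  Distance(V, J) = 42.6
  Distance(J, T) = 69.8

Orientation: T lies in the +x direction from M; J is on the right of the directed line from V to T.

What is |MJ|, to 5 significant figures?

24.398

M is at the origin; MT is horizontal with |MT| = 64.2 and T in +x, so T = (64.2, 0). MV runs at 98.3° with |MV| = 18.4, so V = (-2.6562, 18.207). J is determined by |VJ| = 42.6 and |JT| = 69.8 together: it lies at the intersection of circle(V, 42.6) and circle(T, 69.8). With |VT| = 69.291, the foot of the radical line on VT is 12.584 from V and the perpendicular offset is √(42.6² − 12.584²) = 40.699. Taking the right-of-VT solution: J = (-1.2082, -24.368).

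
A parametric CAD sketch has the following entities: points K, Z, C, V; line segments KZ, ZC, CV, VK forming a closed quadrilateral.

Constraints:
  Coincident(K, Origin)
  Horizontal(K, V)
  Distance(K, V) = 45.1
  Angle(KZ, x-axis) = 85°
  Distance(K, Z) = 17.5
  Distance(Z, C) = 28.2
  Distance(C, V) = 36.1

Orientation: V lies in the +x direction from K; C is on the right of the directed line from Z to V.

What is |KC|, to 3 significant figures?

13.9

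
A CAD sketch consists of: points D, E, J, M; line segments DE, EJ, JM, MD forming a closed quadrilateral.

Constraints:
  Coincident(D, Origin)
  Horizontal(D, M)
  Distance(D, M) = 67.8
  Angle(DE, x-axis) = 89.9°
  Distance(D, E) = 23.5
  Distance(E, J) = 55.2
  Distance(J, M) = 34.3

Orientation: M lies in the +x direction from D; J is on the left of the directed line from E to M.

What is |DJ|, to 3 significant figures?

63.1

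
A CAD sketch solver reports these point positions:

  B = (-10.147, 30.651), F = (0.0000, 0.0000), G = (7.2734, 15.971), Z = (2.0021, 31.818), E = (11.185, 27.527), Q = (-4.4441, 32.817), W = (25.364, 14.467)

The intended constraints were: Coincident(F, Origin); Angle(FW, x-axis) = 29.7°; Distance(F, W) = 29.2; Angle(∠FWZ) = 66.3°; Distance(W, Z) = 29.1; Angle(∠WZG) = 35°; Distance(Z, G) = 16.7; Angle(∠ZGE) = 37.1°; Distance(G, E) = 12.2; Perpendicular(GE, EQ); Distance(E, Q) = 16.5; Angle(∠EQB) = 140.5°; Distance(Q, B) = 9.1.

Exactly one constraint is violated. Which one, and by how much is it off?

Distance(Q, B) = 9.1 — off by 3.00.

F = (0.00, 0.00) ✓; FW at 29.70° ✓; |FW| = 29.20 ✓; ∠FWZ = 66.30° ✓; |WZ| = 29.10 ✓; ∠WZG = 35.00° ✓; |ZG| = 16.70 ✓; ∠ZGE = 37.10° ✓; |GE| = 12.20 ✓; ∠(GE, EQ) = 90.00° ✓; |EQ| = 16.50 ✓; ∠EQB = 140.5° ✓; |QB| = 6.100 ✗.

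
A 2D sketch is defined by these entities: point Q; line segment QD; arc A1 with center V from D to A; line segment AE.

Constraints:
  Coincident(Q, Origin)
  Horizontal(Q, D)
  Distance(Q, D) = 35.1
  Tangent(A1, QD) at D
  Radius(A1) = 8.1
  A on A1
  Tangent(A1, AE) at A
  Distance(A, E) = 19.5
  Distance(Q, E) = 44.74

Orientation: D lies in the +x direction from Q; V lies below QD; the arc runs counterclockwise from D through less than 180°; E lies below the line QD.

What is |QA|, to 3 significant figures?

29.5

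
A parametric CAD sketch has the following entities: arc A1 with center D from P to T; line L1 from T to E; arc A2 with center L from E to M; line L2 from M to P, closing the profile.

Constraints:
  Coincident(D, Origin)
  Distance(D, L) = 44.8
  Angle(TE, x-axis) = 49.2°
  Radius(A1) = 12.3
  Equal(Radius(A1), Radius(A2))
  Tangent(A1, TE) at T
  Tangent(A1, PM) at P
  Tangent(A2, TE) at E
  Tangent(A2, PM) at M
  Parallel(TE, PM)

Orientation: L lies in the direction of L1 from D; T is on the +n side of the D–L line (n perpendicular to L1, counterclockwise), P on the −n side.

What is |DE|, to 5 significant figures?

46.458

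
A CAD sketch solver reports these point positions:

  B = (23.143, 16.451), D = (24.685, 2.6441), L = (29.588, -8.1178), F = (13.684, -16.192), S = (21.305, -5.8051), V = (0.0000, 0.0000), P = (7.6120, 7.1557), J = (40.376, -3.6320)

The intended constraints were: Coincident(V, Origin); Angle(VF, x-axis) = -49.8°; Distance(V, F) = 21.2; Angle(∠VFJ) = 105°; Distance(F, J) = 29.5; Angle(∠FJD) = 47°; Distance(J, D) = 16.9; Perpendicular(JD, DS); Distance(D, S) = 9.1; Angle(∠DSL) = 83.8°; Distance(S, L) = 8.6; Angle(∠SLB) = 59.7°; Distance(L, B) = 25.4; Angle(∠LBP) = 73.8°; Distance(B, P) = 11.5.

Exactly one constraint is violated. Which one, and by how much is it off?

Distance(B, P) = 11.5 — off by 6.60.

V = (0.00, 0.00) ✓; VF at -49.80° ✓; |VF| = 21.20 ✓; ∠VFJ = 105.0° ✓; |FJ| = 29.50 ✓; ∠FJD = 47.00° ✓; |JD| = 16.90 ✓; ∠(JD, DS) = 90.00° ✓; |DS| = 9.100 ✓; ∠DSL = 83.80° ✓; |SL| = 8.600 ✓; ∠SLB = 59.70° ✓; |LB| = 25.40 ✓; ∠LBP = 73.80° ✓; |BP| = 18.10 ✗.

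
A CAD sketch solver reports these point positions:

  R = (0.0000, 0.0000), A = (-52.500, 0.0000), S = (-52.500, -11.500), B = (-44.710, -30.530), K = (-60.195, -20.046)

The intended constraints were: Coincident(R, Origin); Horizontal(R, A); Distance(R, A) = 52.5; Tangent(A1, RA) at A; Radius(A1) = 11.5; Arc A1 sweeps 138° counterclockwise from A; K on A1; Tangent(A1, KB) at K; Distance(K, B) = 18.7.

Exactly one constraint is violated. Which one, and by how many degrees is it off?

Tangent(A1, KB) at K — off by 7.90°.

R = (0.00, 0.00) ✓; R.y = 0.00, A.y = 0.00 ✓; |RA| = 52.50 ✓; ∠(SA, AR) = 90.00° ✓; |SA| = 11.50 ✓; bearing(S→K) − bearing(S→A) = 138.0° ✓; |SK| = 11.50 ✓; ∠(SK, KB) = 82.10° ✗; |KB| = 18.70 ✓.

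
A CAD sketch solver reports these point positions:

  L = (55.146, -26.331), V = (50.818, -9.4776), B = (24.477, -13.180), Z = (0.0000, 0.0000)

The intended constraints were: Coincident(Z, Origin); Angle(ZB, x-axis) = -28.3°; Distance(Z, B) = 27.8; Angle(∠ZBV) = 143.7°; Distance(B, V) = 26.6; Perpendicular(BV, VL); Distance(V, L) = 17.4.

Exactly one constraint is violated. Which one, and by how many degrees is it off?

Perpendicular(BV, VL) — off by 6.40°.

Z = (0.00, 0.00) ✓; ZB at -28.30° ✓; |ZB| = 27.80 ✓; ∠ZBV = 143.7° ✓; |BV| = 26.60 ✓; ∠(BV, VL) = 83.60° ✗; |VL| = 17.40 ✓.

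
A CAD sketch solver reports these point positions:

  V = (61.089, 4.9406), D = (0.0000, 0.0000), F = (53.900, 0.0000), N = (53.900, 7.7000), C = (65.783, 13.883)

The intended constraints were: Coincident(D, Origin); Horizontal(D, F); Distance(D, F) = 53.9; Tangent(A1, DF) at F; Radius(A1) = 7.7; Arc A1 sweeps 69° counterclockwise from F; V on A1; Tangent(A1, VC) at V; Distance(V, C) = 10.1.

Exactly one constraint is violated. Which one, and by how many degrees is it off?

Tangent(A1, VC) at V — off by 6.70°.

D = (0.00, 0.00) ✓; D.y = 0.00, F.y = 0.00 ✓; |DF| = 53.90 ✓; ∠(NF, FD) = 90.00° ✓; |NF| = 7.700 ✓; bearing(N→V) − bearing(N→F) = 69.00° ✓; |NV| = 7.700 ✓; ∠(NV, VC) = 96.70° ✗; |VC| = 10.10 ✓.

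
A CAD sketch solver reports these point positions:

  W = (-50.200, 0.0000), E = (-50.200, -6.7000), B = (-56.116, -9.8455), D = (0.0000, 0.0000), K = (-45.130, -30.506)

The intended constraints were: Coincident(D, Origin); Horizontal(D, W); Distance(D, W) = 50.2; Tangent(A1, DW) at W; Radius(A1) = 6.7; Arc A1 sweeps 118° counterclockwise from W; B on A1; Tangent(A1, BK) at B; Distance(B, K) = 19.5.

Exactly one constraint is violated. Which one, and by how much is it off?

Distance(B, K) = 19.5 — off by 3.90.

D = (0.00, 0.00) ✓; D.y = 0.00, W.y = 0.00 ✓; |DW| = 50.20 ✓; ∠(EW, WD) = 90.00° ✓; |EW| = 6.700 ✓; bearing(E→B) − bearing(E→W) = 118.0° ✓; |EB| = 6.700 ✓; ∠(EB, BK) = 90.00° ✓; |BK| = 23.40 ✗.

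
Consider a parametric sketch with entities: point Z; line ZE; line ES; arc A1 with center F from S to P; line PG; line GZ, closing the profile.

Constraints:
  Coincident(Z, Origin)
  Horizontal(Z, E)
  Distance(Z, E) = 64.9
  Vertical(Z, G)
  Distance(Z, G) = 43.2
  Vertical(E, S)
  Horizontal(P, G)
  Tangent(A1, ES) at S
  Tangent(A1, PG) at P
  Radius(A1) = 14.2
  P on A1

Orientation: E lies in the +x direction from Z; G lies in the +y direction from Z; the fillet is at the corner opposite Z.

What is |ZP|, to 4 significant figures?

66.61

Z is at the origin; Z and E share the same y with |ZE| = 64.9 and E on the +x side, so E = (64.90, 0.000). ZG is vertical with |ZG| = 43.2 and G on the +y side, so G = (0.000, 43.20). The virtual corner opposite Z is at (64.90, 43.20). The tangent condition forces FS to be normal to ES and the tangent condition forces FP to be normal to PG, with radius 14.2, so the center F sits 14.2 in from both sides at F = (50.70, 29.00). That places the tangent points at S = (64.90, 29.00) on ES and P = (50.70, 43.20) on PG. Then |ZP| = |P − Z| = 66.61.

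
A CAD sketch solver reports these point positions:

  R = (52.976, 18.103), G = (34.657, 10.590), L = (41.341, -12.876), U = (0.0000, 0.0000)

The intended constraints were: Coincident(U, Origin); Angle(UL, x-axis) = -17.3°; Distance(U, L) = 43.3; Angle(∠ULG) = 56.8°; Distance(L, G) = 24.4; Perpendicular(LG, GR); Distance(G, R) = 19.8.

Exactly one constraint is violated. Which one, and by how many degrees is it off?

Perpendicular(LG, GR) — off by 6.40°.

U = (0.00, 0.00) ✓; UL at -17.30° ✓; |UL| = 43.30 ✓; ∠ULG = 56.80° ✓; |LG| = 24.40 ✓; ∠(LG, GR) = 83.60° ✗; |GR| = 19.80 ✓.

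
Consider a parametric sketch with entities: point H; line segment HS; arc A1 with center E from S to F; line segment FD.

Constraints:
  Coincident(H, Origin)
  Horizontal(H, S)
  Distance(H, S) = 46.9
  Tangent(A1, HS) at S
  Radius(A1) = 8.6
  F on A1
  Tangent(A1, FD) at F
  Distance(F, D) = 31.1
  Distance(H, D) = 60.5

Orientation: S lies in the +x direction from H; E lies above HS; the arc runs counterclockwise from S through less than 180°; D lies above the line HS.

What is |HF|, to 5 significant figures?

56.192

Checks: |HS| = 46.90 ✓; |EF| = 8.600 ✓; ∠(EF, FD) = 90.00° ✓; |FD| = 31.10 ✓; |HD| = 60.50 ✓.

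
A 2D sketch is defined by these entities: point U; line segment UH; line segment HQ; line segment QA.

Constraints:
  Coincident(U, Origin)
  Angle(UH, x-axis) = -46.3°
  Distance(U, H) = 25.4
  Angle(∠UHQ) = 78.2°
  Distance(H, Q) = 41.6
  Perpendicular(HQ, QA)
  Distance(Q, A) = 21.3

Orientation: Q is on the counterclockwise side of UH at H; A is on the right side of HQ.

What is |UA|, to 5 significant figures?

58.791

U is at the origin; UH runs at -46.3° with length 25.4, so H = 25.4·(cos -46.3°, sin -46.3°) = (17.548, -18.363). ∠UHQ = 78.2°, so HQ runs at -46.3° + (180° − 78.2°) = 55.500° from the x-axis; with |HQ| = 41.6, Q = H + 41.6·(cos 55.500°, sin 55.500°) = (41.111, 15.920). HQ ⟂ QA; with |QA| = 21.3 on the right of HQ, A = Q + 21.3·(0.82413, -0.56641) = (58.665, 3.8558). Then |UA| = |A − U| = 58.791.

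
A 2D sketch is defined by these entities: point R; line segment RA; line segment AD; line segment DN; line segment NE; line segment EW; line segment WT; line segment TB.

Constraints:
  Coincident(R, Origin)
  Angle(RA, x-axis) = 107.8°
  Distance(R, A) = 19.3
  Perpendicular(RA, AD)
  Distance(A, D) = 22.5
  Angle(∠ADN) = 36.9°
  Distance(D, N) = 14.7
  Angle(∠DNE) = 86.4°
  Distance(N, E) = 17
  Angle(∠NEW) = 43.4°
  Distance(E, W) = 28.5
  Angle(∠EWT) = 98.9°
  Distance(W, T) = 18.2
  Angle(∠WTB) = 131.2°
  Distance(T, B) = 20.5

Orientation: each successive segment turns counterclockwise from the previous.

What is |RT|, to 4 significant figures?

27.75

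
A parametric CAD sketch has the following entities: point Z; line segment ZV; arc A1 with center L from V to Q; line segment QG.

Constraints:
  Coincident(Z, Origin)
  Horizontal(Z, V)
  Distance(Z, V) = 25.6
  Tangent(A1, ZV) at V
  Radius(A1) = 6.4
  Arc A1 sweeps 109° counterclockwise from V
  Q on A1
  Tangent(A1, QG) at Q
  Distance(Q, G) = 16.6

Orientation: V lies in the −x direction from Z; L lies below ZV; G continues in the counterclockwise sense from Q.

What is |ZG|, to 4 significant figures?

35.69

On A1, V sits at bearing 90° from L; a 109° counterclockwise sweep puts Q at bearing 199°, so Q = L + 6.4·(cos 199°, sin 199°) = (-31.65, -8.484). A1 meets QG tangentially, so LQ is at right angles to QG, so QG runs along (−sin 199°, cos 199°); with |QG| = 16.6, G = (-26.25, -24.18). Then |ZG| = |G − Z| = 35.69.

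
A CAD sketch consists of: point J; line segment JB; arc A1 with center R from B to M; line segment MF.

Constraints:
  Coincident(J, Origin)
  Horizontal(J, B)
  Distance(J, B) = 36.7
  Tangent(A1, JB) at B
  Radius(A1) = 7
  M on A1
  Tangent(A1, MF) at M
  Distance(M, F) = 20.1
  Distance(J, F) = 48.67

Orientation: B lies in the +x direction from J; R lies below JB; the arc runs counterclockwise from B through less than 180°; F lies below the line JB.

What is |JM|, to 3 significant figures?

32.2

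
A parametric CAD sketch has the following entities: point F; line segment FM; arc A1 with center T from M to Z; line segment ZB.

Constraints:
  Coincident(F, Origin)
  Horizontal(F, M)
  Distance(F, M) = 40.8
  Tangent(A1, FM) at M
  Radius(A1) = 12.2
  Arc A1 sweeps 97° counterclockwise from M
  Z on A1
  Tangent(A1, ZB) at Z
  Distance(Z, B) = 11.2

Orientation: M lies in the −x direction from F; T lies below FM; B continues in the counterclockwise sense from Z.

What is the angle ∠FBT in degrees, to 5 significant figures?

23.856°

F is at the origin; F and M share the same y with |FM| = 40.8 and M on the −x side, so M = (-40.800, 0.0000). The tangent condition forces TM to be normal to FM, so T = M + (0, -12.2) = (-40.800, -12.200). On A1, M sits at bearing 90° from T; a 97° counterclockwise sweep puts Z at bearing 187°, so Z = T + 12.2·(cos 187°, sin 187°) = (-52.909, -13.687). A1 meets ZB tangentially, so TZ is at right angles to ZB, so ZB runs along (−sin 187°, cos 187°); with |ZB| = 11.2, B = (-51.544, -24.803). Then cos ∠FBT = BF·BT / (|BF||BT|), giving 23.856°.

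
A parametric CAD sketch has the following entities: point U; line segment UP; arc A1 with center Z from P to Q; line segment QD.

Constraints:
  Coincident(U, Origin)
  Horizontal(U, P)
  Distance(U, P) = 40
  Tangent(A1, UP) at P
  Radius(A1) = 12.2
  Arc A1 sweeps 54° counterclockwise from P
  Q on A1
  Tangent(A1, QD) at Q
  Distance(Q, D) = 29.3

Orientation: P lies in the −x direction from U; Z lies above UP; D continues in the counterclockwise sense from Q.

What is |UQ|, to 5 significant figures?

30.547

U is at the origin; UP is horizontal with |UP| = 40.0 and P on the −x side, so P = (-40.000, 0.0000). The tangent condition forces ZP to be normal to UP, so Z = P + (0, 12.2) = (-40.000, 12.200). On A1, P sits at bearing -90° from Z; a 54° counterclockwise sweep puts Q at bearing -36°, so Q = Z + 12.2·(cos -36°, sin -36°) = (-30.130, 5.0290). Then |UQ| = |Q − U| = 30.547.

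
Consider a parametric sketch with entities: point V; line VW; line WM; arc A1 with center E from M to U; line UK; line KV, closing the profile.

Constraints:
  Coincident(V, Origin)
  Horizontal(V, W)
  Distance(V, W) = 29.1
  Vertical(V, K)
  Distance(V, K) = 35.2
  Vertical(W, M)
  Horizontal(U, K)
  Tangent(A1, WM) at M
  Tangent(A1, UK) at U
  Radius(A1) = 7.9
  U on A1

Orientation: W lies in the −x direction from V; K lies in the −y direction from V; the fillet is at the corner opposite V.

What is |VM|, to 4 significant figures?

39.90

V is at the origin; VW is horizontal with |VW| = 29.1 and W on the −x side, so W = (-29.10, 0.000). V and K share the same x with |VK| = 35.2 and K on the −y side, so K = (0.000, -35.20). The virtual corner opposite V is at (-29.10, -35.20). A1 meets WM tangentially, so EM is at right angles to WM and A1 meets UK tangentially, so EU is at right angles to UK, with radius 7.9, so the center E sits 7.9 in from both sides at E = (-21.20, -27.30). That places the tangent points at M = (-29.10, -27.30) on WM and U = (-21.20, -35.20) on UK. Then |VM| = |M − V| = 39.90.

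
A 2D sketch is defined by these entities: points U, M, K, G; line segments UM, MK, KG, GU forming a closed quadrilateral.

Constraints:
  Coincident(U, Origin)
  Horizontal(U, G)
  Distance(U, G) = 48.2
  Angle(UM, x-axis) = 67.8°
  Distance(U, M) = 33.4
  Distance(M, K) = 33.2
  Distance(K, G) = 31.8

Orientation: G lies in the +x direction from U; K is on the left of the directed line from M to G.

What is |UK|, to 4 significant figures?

55.71

Checks: |MK| = 33.20 ✓; |KG| = 31.80 ✓.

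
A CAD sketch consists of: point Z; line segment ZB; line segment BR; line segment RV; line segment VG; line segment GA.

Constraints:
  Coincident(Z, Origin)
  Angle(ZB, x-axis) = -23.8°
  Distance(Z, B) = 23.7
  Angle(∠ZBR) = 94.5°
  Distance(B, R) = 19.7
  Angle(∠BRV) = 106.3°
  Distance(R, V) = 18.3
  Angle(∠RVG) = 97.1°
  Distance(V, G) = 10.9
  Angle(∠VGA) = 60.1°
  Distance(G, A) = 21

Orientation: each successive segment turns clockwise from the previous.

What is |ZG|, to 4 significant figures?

16.78

Z is at the origin; ZB runs at -23.8° with length 23.7, so B = (21.68, -9.564). ∠ZBR = 94.5° gives BR at -109.3° from the x-axis; with |BR| = 19.7, R = (15.17, -28.16). ∠BRV = 106.3° gives RV at 177.0° from the x-axis; with |RV| = 18.3, V = (-3.102, -27.20). ∠RVG = 97.1° gives VG at 94.10° from the x-axis; with |VG| = 10.9, G = (-3.881, -16.33). Then |ZG| = |G − Z| = 16.78.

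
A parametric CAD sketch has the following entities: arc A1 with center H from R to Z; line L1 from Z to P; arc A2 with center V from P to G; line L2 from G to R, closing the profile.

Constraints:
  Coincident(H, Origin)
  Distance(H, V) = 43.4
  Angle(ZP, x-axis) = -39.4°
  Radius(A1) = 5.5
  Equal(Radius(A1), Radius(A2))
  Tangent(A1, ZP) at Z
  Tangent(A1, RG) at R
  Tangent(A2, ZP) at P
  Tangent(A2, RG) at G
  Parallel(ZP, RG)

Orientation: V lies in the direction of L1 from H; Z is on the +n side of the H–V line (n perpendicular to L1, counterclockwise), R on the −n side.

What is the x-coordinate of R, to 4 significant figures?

-3.491

The slot axis is L1's direction at -39.4°, so u = (cos -39.4°, sin -39.4°) = (0.7727, -0.6347) and n = (−sin -39.4°, cos -39.4°) = (0.6347, 0.7727). H is at the origin and V lies 43.4 along u from H, so V = 43.4·u = (33.54, -27.55). Tangency of A1 to both parallel lines with radius 5.5 puts Z and R at H ± 5.5·n: Z = (3.491, 4.250), R = (-3.491, -4.250). So R.x = -3.491.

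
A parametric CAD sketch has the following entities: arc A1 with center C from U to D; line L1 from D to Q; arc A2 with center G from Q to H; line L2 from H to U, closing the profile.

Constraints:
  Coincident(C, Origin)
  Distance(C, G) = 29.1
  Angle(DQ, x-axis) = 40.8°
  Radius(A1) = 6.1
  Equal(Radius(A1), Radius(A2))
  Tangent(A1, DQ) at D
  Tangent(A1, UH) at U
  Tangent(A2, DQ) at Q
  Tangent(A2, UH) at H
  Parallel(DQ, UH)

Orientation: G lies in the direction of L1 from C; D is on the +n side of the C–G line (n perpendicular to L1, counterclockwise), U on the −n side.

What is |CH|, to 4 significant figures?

29.73

Tangency of A1 to both parallel lines with radius 6.1 puts D and U at C ± 6.1·n: D = (-3.986, 4.618), U = (3.986, -4.618). Equal radii place Q and H the same way about G: Q = G + 6.1·n = (18.04, 23.63), H = G − 6.1·n = (26.01, 14.40). Then |CH| = |H − C| = 29.73.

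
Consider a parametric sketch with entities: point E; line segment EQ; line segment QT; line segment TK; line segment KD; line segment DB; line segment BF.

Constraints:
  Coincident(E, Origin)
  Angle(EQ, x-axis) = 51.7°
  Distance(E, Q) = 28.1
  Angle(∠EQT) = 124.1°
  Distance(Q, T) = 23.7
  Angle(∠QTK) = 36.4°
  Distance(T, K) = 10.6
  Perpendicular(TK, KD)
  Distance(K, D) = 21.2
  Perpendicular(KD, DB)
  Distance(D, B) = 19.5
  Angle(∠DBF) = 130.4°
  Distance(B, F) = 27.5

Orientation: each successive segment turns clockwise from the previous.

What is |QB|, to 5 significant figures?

28.872

E is at the origin; EQ runs at 51.7° with length 28.1, so Q = (17.416, 22.052). ∠EQT = 124.1° gives QT at -4.2000° from the x-axis; with |QT| = 23.7, T = (41.052, 20.316). ∠QTK = 36.4° gives TK at -147.80° from the x-axis; with |TK| = 10.6, K = (32.082, 14.668). TK is perpendicular to KD, so KD runs at 122.20°; with |KD| = 21.2, D = (20.786, 32.607). KD ⟂ DB, so DB runs at 32.200°; with |DB| = 19.5, B = (37.286, 42.998). Then |QB| = |B − Q| = 28.872.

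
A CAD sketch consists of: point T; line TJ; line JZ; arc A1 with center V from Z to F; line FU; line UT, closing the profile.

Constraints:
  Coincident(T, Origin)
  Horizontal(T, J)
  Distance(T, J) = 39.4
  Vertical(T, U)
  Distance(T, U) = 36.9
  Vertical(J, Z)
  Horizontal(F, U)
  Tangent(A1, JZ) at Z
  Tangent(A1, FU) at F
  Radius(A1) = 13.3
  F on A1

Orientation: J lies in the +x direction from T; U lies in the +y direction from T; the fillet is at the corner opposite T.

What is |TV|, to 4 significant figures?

35.19

T is at the origin; T and J share the same y with |TJ| = 39.4 and J on the +x side, so J = (39.40, 0.000). TU is vertical with |TU| = 36.9 and U on the +y side, so U = (0.000, 36.90). The virtual corner opposite T is at (39.40, 36.90). The tangent condition forces VZ to be normal to JZ and tangency of A1 to FU means the radius VF is perpendicular to FU, with radius 13.3, so the center V sits 13.3 in from both sides at V = (26.10, 23.60). Then |TV| = |V − T| = 35.19.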